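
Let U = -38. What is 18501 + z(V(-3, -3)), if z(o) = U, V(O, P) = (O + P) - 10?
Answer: 18463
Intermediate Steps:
V(O, P) = -10 + O + P
z(o) = -38
18501 + z(V(-3, -3)) = 18501 - 38 = 18463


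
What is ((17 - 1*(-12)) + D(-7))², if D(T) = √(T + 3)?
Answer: 837 + 116*I ≈ 837.0 + 116.0*I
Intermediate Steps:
D(T) = √(3 + T)
((17 - 1*(-12)) + D(-7))² = ((17 - 1*(-12)) + √(3 - 7))² = ((17 + 12) + √(-4))² = (29 + 2*I)²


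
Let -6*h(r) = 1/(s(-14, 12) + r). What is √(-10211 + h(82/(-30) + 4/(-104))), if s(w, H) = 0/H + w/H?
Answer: I*√94104186/96 ≈ 101.05*I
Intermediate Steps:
s(w, H) = w/H (s(w, H) = 0 + w/H = w/H)
h(r) = -1/(6*(-7/6 + r)) (h(r) = -1/(6*(-14/12 + r)) = -1/(6*(-14*1/12 + r)) = -1/(6*(-7/6 + r)))
√(-10211 + h(82/(-30) + 4/(-104))) = √(-10211 - 1/(-7 + 6*(82/(-30) + 4/(-104)))) = √(-10211 - 1/(-7 + 6*(82*(-1/30) + 4*(-1/104)))) = √(-10211 - 1/(-7 + 6*(-41/15 - 1/26))) = √(-10211 - 1/(-7 + 6*(-1081/390))) = √(-10211 - 1/(-7 - 1081/65)) = √(-10211 - 1/(-1536/65)) = √(-10211 - 1*(-65/1536)) = √(-10211 + 65/1536) = √(-15684031/1536) = I*√94104186/96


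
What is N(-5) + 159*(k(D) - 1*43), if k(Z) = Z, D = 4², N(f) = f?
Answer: -4298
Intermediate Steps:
D = 16
N(-5) + 159*(k(D) - 1*43) = -5 + 159*(16 - 1*43) = -5 + 159*(16 - 43) = -5 + 159*(-27) = -5 - 4293 = -4298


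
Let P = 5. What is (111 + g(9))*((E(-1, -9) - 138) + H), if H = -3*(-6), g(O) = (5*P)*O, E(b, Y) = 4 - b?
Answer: -38640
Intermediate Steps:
g(O) = 25*O (g(O) = (5*5)*O = 25*O)
H = 18
(111 + g(9))*((E(-1, -9) - 138) + H) = (111 + 25*9)*(((4 - 1*(-1)) - 138) + 18) = (111 + 225)*(((4 + 1) - 138) + 18) = 336*((5 - 138) + 18) = 336*(-133 + 18) = 336*(-115) = -38640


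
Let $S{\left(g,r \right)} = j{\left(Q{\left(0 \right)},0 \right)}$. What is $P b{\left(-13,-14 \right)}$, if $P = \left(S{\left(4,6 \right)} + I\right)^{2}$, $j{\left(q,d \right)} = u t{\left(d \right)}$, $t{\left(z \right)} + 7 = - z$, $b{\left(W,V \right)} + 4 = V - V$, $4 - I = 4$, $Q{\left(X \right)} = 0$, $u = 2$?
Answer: $-784$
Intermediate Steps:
$I = 0$ ($I = 4 - 4 = 0$)
$b{\left(W,V \right)} = -4$ ($b{\left(W,V \right)} = -4 + \left(V - V\right) = -4 + 0 = -4$)
$t{\left(z \right)} = -7 - z$
$j{\left(q,d \right)} = -14 - 2 d$ ($j{\left(q,d \right)} = 2 \left(-7 - d\right) = -14 - 2 d$)
$S{\left(g,r \right)} = -14$ ($S{\left(g,r \right)} = -14 - 0 = -14 + 0 = -14$)
$P = 196$ ($P = \left(-14 + 0\right)^{2} = \left(-14\right)^{2} = 196$)
$P b{\left(-13,-14 \right)} = 196 \left(-4\right) = -784$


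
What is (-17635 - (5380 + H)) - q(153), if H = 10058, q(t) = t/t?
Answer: -33074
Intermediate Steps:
q(t) = 1
(-17635 - (5380 + H)) - q(153) = (-17635 - (5380 + 10058)) - 1*1 = (-17635 - 1*15438) - 1 = (-17635 - 15438) - 1 = -33073 - 1 = -33074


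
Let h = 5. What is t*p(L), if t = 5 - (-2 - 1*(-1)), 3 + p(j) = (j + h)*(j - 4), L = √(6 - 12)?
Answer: -174 + 6*I*√6 ≈ -174.0 + 14.697*I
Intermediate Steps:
L = I*√6 (L = √(-6) = I*√6 ≈ 2.4495*I)
p(j) = -3 + (-4 + j)*(5 + j) (p(j) = -3 + (j + 5)*(j - 4) = -3 + (5 + j)*(-4 + j) = -3 + (-4 + j)*(5 + j))
t = 6 (t = 5 - (-2 + 1) = 5 - 1*(-1) = 5 + 1 = 6)
t*p(L) = 6*(-23 + I*√6 + (I*√6)²) = 6*(-23 + I*√6 - 6) = 6*(-29 + I*√6) = -174 + 6*I*√6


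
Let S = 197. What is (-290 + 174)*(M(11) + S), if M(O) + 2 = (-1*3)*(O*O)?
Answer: 19488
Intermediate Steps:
M(O) = -2 - 3*O² (M(O) = -2 + (-1*3)*(O*O) = -2 - 3*O²)
(-290 + 174)*(M(11) + S) = (-290 + 174)*((-2 - 3*11²) + 197) = -116*((-2 - 3*121) + 197) = -116*((-2 - 363) + 197) = -116*(-365 + 197) = -116*(-168) = 19488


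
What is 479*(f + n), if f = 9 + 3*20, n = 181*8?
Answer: 726643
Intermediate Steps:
n = 1448
f = 69 (f = 9 + 60 = 69)
479*(f + n) = 479*(69 + 1448) = 479*1517 = 726643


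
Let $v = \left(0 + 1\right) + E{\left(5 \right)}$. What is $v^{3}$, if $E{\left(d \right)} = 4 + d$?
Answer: $1000$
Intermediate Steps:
$v = 10$ ($v = \left(0 + 1\right) + \left(4 + 5\right) = 1 + 9 = 10$)
$v^{3} = 10^{3} = 1000$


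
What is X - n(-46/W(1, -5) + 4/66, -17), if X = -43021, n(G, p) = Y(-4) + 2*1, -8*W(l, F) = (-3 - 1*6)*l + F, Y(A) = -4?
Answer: -43019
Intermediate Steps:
W(l, F) = -F/8 + 9*l/8 (W(l, F) = -((-3 - 1*6)*l + F)/8 = -((-3 - 6)*l + F)/8 = -(-9*l + F)/8 = -(F - 9*l)/8 = -F/8 + 9*l/8)
n(G, p) = -2 (n(G, p) = -4 + 2*1 = -4 + 2 = -2)
X - n(-46/W(1, -5) + 4/66, -17) = -43021 - 1*(-2) = -43021 + 2 = -43019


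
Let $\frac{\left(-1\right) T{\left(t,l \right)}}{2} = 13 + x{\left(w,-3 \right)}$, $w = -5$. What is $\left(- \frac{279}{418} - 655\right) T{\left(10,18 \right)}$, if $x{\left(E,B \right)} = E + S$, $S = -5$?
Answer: $\frac{822207}{209} \approx 3934.0$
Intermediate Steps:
$x{\left(E,B \right)} = -5 + E$ ($x{\left(E,B \right)} = E - 5 = -5 + E$)
$T{\left(t,l \right)} = -6$ ($T{\left(t,l \right)} = - 2 \left(13 - 10\right) = \left(-2\right) 3 = -6$)
$\left(- \frac{279}{418} - 655\right) T{\left(10,18 \right)} = \left(- \frac{279}{418} - 655\right) \left(-6\right) = \left(- \frac{274069}{418}\right) \left(-6\right) = \frac{822207}{209}$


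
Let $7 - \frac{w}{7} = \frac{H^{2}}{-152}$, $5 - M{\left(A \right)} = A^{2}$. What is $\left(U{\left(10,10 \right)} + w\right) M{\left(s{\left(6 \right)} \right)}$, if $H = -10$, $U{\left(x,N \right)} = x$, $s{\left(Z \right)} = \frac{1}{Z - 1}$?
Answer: $\frac{149854}{475} \approx 315.48$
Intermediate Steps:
$s{\left(Z \right)} = \frac{1}{-1 + Z}$
$M{\left(A \right)} = 5 - A^{2}$
$w = \frac{2037}{38}$ ($w = 49 - 7 \frac{\left(-10\right)^{2}}{-152} = 49 - 7 \cdot 100 \left(- \frac{1}{152}\right) = 49 - - \frac{175}{38} = 49 + \frac{175}{38} = \frac{2037}{38} \approx 53.605$)
$\left(U{\left(10,10 \right)} + w\right) M{\left(s{\left(6 \right)} \right)} = \left(10 + \frac{2037}{38}\right) \left(5 - \left(\frac{1}{-1 + 6}\right)^{2}\right) = \frac{2417 \left(5 - \left(\frac{1}{5}\right)^{2}\right)}{38} = \frac{2417 \left(5 - \frac{1}{25}\right)}{38} = \frac{2417}{38} \cdot \frac{124}{25} = \frac{149854}{475}$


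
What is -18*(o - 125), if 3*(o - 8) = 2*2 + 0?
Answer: 2082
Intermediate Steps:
o = 28/3 (o = 8 + (2*2 + 0)/3 = 8 + (4 + 0)/3 = 8 + (⅓)*4 = 8 + 4/3 = 28/3 ≈ 9.3333)
-18*(o - 125) = -18*(28/3 - 125) = -18*(-347/3) = 2082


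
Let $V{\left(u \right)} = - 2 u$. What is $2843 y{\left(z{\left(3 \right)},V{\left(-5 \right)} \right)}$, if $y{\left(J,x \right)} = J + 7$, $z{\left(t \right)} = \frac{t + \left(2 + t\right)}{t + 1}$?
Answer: $25587$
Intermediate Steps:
$z{\left(t \right)} = \frac{2 + 2 t}{1 + t}$
$y{\left(J,x \right)} = 7 + J$
$2843 y{\left(z{\left(3 \right)},V{\left(-5 \right)} \right)} = 2843 \left(7 + 2\right) = 2843 \cdot 9 = 25587$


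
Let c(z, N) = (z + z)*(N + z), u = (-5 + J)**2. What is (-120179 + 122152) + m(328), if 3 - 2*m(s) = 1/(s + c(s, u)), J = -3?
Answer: 1016788519/514960 ≈ 1974.5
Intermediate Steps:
u = 64 (u = (-5 - 3)**2 = (-8)**2 = 64)
c(z, N) = 2*z*(N + z) (c(z, N) = (2*z)*(N + z) = 2*z*(N + z))
m(s) = 3/2 - 1/(2*(s + 2*s*(64 + s)))
(-120179 + 122152) + m(328) = (-120179 + 122152) + (1/2)*(-1 + 6*328**2 + 387*328)/(328*(129 + 2*328)) = 1973 + (1/2)*(1/328)*(-1 + 6*107584 + 126936)/(129 + 656) = 1973 + (1/2)*(1/328)*(-1 + 645504 + 126936)/785 = 1973 + (1/2)*(1/328)*(1/785)*772439 = 1973 + 772439/514960 = 1016788519/514960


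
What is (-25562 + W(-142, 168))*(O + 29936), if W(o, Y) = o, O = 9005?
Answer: -1000939464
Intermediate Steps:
(-25562 + W(-142, 168))*(O + 29936) = (-25562 - 142)*(9005 + 29936) = -25704*38941 = -1000939464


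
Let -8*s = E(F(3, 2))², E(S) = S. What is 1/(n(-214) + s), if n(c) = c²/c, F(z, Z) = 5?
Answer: -8/1737 ≈ -0.0046056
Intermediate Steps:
s = -25/8 (s = -⅛*5² = -⅛*25 = -25/8 ≈ -3.1250)
n(c) = c
1/(n(-214) + s) = 1/(-214 - 25/8) = 1/(-1737/8) = -8/1737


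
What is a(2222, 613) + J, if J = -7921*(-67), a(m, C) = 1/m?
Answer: 1179230955/2222 ≈ 5.3071e+5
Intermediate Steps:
J = 530707
a(2222, 613) + J = 1/2222 + 530707 = 1179230955/2222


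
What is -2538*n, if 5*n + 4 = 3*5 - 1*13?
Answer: 5076/5 ≈ 1015.2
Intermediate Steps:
n = -⅖ (n = -⅘ + (3*5 - 1*13)/5 = -⅘ + (15 - 13)/5 = -⅘ + (⅕)*2 = -⅘ + ⅖ = -⅖ ≈ -0.40000)
-2538*n = -2538*(-⅖) = 5076/5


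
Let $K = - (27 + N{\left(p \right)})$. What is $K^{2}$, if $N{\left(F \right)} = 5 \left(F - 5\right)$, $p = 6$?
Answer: $1024$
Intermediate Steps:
$N{\left(F \right)} = -25 + 5 F$ ($N{\left(F \right)} = 5 \left(-5 + F\right) = -25 + 5 F$)
$K = -32$ ($K = - (27 + \left(-25 + 5 \cdot 6\right)) = - (27 + \left(-25 + 30\right)) = - (27 + 5) = \left(-1\right) 32 = -32$)
$K^{2} = \left(-32\right)^{2} = 1024$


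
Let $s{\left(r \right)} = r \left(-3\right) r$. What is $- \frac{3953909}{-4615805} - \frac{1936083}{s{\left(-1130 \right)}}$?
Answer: $\frac{1605521386541}{1178784280900} \approx 1.362$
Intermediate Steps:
$s{\left(r \right)} = - 3 r^{2}$ ($s{\left(r \right)} = - 3 r r = - 3 r^{2}$)
$- \frac{3953909}{-4615805} - \frac{1936083}{s{\left(-1130 \right)}} = - \frac{3953909}{-4615805} - \frac{1936083}{\left(-3\right) \left(-1130\right)^{2}} = \left(-3953909\right) \left(- \frac{1}{4615805}\right) - \frac{1936083}{\left(-3\right) 1276900} = \frac{3953909}{4615805} - \frac{1936083}{-3830700} = \frac{3953909}{4615805} - - \frac{645361}{1276900} = \frac{3953909}{4615805} + \frac{645361}{1276900} = \frac{1605521386541}{1178784280900}$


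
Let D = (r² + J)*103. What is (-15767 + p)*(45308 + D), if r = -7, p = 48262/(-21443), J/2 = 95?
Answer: -23644442506775/21443 ≈ -1.1027e+9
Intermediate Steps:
J = 190 (J = 2*95 = 190)
p = -48262/21443 (p = 48262*(-1/21443) = -48262/21443 ≈ -2.2507)
D = 24617 (D = ((-7)² + 190)*103 = (49 + 190)*103 = 239*103 = 24617)
(-15767 + p)*(45308 + D) = (-15767 - 48262/21443)*(45308 + 24617) = -338140043/21443*69925 = -23644442506775/21443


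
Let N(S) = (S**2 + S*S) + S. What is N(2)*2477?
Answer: 24770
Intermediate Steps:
N(S) = S + 2*S**2 (N(S) = (S**2 + S**2) + S = 2*S**2 + S = S + 2*S**2)
N(2)*2477 = (2*(1 + 2*2))*2477 = (2*(1 + 4))*2477 = (2*5)*2477 = 10*2477 = 24770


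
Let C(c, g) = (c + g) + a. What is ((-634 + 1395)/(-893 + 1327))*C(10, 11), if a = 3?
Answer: 9132/217 ≈ 42.083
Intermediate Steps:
C(c, g) = 3 + c + g (C(c, g) = (c + g) + 3 = 3 + c + g)
((-634 + 1395)/(-893 + 1327))*C(10, 11) = ((-634 + 1395)/(-893 + 1327))*(3 + 10 + 11) = (761/434)*24 = 9132/217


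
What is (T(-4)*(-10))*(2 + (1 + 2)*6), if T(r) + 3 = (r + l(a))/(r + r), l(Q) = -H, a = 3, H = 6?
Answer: 350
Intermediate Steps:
l(Q) = -6 (l(Q) = -1*6 = -6)
T(r) = -3 + (-6 + r)/(2*r) (T(r) = -3 + (r - 6)/(r + r) = -3 + (-6 + r)/((2*r)) = -3 + (-6 + r)*(1/(2*r)) = -3 + (-6 + r)/(2*r))
(T(-4)*(-10))*(2 + (1 + 2)*6) = ((-5/2 - 3/(-4))*(-10))*(2 + (1 + 2)*6) = ((-5/2 - 3*(-¼))*(-10))*(2 + 3*6) = ((-5/2 + ¾)*(-10))*(2 + 18) = -7/4*(-10)*20 = (35/2)*20 = 350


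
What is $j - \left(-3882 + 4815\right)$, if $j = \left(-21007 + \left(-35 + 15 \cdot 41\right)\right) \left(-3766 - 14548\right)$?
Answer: $374099145$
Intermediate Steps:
$j = 374100078$ ($j = \left(-21007 + \left(-35 + 615\right)\right) \left(-18314\right) = \left(-21007 + 580\right) \left(-18314\right) = \left(-20427\right) \left(-18314\right) = 374100078$)
$j - \left(-3882 + 4815\right) = 374100078 - \left(-3882 + 4815\right) = 374100078 - 933 = 374099145$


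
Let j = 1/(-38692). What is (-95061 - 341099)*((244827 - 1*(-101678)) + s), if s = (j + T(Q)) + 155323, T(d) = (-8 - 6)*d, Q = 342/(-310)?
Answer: -65635223996009584/299863 ≈ -2.1888e+11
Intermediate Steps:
Q = -171/155 (Q = 342*(-1/310) = -171/155 ≈ -1.1032)
T(d) = -14*d
j = -1/38692 ≈ -2.5845e-5
s = 931605043473/5997260 (s = (-1/38692 - 14*(-171/155)) + 155323 = (-1/38692 + 2394/155) + 155323 = 92628493/5997260 + 155323 = 931605043473/5997260 ≈ 1.5534e+5)
(-95061 - 341099)*((244827 - 1*(-101678)) + s) = (-95061 - 341099)*((244827 - 1*(-101678)) + 931605043473/5997260) = -436160*((244827 + 101678) + 931605043473/5997260) = -436160*(346505 + 931605043473/5997260) = -436160*3009685619773/5997260 = -65635223996009584/299863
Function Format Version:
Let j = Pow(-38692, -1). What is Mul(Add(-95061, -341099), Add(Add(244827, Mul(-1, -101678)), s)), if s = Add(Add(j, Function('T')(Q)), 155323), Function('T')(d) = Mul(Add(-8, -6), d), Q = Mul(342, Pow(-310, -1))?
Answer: Rational(-65635223996009584, 299863) ≈ -2.1888e+11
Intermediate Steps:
Q = Rational(-171, 155) (Q = Mul(342, Rational(-1, 310)) = Rational(-171, 155) ≈ -1.1032)
Function('T')(d) = Mul(-14, d)
j = Rational(-1, 38692) ≈ -2.5845e-5
s = Rational(931605043473, 5997260) (s = Add(Add(Rational(-1, 38692), Mul(-14, Rational(-171, 155))), 155323) = Add(Add(Rational(-1, 38692), Rational(2394, 155)), 155323) = Add(Rational(92628493, 5997260), 155323) = Rational(931605043473, 5997260) ≈ 1.5534e+5)
Mul(Add(-95061, -341099), Add(Add(244827, Mul(-1, -101678)), s)) = Mul(Add(-95061, -341099), Add(Add(244827, Mul(-1, -101678)), Rational(931605043473, 5997260))) = Mul(-436160, Add(Add(244827, 101678), Rational(931605043473, 5997260))) = Mul(-436160, Add(346505, Rational(931605043473, 5997260))) = Mul(-436160, Rational(3009685619773, 5997260)) = Rational(-65635223996009584, 299863)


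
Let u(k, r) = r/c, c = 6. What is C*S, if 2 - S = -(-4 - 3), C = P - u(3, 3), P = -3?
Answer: 35/2 ≈ 17.500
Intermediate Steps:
u(k, r) = r/6
C = -7/2 (C = -3 - 3/6 = -3 - 1*1/2 = -3 - 1/2 = -7/2 ≈ -3.5000)
S = -5 (S = 2 - (-1)*(-4 - 3) = 2 - (-1)*(-7) = 2 - 1*7 = 2 - 7 = -5)
C*S = -7/2*(-5) = 35/2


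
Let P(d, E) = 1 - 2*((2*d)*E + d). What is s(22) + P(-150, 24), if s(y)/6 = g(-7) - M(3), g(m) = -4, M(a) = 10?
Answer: 14617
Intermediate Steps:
s(y) = -84 (s(y) = 6*(-4 - 1*10) = 6*(-4 - 10) = 6*(-14) = -84)
P(d, E) = 1 - 2*d - 4*E*d (P(d, E) = 1 - 2*(2*E*d + d) = 1 - 2*(d + 2*E*d) = 1 + (-2*d - 4*E*d) = 1 - 2*d - 4*E*d)
s(22) + P(-150, 24) = -84 + (1 - 2*(-150) - 4*24*(-150)) = -84 + (1 + 300 + 14400) = -84 + 14701 = 14617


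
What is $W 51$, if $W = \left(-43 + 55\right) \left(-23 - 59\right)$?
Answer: $-50184$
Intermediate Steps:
$W = -984$ ($W = 12 \left(-82\right) = -984$)
$W 51 = \left(-984\right) 51 = -50184$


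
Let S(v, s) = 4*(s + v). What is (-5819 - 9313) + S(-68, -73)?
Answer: -15696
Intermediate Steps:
S(v, s) = 4*s + 4*v
(-5819 - 9313) + S(-68, -73) = (-5819 - 9313) + (4*(-73) + 4*(-68)) = -15132 + (-292 - 272) = -15132 - 564 = -15696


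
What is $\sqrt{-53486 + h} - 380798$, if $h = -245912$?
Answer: $-380798 + i \sqrt{299398} \approx -3.808 \cdot 10^{5} + 547.17 i$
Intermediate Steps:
$\sqrt{-53486 + h} - 380798 = \sqrt{-53486 - 245912} - 380798 = \sqrt{-299398} - 380798 = i \sqrt{299398} - 380798 = -380798 + i \sqrt{299398}$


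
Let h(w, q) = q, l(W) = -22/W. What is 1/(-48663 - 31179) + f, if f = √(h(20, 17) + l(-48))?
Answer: -1/79842 + √2514/12 ≈ 4.1783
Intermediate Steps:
f = √2514/12 (f = √(17 - 22/(-48)) = √(17 - 22*(-1/48)) = √(17 + 11/24) = √(419/24) = √2514/12 ≈ 4.1783)
1/(-48663 - 31179) + f = 1/(-48663 - 31179) + √2514/12 = 1/(-79842) + √2514/12 = -1/79842 + √2514/12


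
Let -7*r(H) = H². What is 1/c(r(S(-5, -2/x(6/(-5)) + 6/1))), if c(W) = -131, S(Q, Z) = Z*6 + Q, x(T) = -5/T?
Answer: -1/131 ≈ -0.0076336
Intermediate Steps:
S(Q, Z) = Q + 6*Z (S(Q, Z) = 6*Z + Q = Q + 6*Z)
r(H) = -H²/7
1/c(r(S(-5, -2/x(6/(-5)) + 6/1))) = 1/(-131) = -1/131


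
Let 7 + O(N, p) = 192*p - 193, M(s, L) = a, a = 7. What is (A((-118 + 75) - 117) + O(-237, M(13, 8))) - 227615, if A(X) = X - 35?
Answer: -226666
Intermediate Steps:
M(s, L) = 7
O(N, p) = -200 + 192*p (O(N, p) = -7 + (192*p - 193) = -7 + (-193 + 192*p) = -200 + 192*p)
A(X) = -35 + X
(A((-118 + 75) - 117) + O(-237, M(13, 8))) - 227615 = ((-35 + ((-118 + 75) - 117)) + (-200 + 192*7)) - 227615 = ((-35 + (-43 - 117)) + (-200 + 1344)) - 227615 = ((-35 - 160) + 1144) - 227615 = (-195 + 1144) - 227615 = 949 - 227615 = -226666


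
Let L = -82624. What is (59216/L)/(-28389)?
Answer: 3701/146600796 ≈ 2.5245e-5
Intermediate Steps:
(59216/L)/(-28389) = (59216/(-82624))/(-28389) = (59216*(-1/82624))*(-1/28389) = -3701/5164*(-1/28389) = 3701/146600796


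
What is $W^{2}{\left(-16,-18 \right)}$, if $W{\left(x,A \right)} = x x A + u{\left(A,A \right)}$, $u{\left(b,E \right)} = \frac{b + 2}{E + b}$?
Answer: $\frac{1719595024}{81} \approx 2.123 \cdot 10^{7}$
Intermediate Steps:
$u{\left(b,E \right)} = \frac{2 + b}{E + b}$
$W{\left(x,A \right)} = A x^{2} + \frac{2 + A}{2 A}$ ($W{\left(x,A \right)} = x x A + \frac{2 + A}{A + A} = x^{2} A + \frac{2 + A}{2 A} = A x^{2} + \frac{1}{2 A} \left(2 + A\right) = A x^{2} + \frac{2 + A}{2 A}$)
$W^{2}{\left(-16,-18 \right)} = \left(\frac{1}{2} + \frac{1}{-18} - 18 \left(-16\right)^{2}\right)^{2} = \left(\frac{1}{2} - \frac{1}{18} - 4608\right)^{2} = \left(- \frac{41468}{9}\right)^{2} = \frac{1719595024}{81}$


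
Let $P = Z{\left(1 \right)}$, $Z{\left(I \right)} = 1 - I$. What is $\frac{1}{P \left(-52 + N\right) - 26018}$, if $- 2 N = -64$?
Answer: $- \frac{1}{26018} \approx -3.8435 \cdot 10^{-5}$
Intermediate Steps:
$N = 32$ ($N = \left(- \frac{1}{2}\right) \left(-64\right) = 32$)
$P = 0$ ($P = 1 - 1 = 0$)
$\frac{1}{P \left(-52 + N\right) - 26018} = \frac{1}{0 \left(-52 + 32\right) - 26018} = \frac{1}{0 \left(-20\right) - 26018} = \frac{1}{0 - 26018} = \frac{1}{-26018} = - \frac{1}{26018}$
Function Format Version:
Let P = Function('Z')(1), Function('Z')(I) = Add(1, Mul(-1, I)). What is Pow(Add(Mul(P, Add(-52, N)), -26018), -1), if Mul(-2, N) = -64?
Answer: Rational(-1, 26018) ≈ -3.8435e-5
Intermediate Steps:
N = 32 (N = Mul(Rational(-1, 2), -64) = 32)
P = 0 (P = Add(1, Mul(-1, 1)) = Add(1, -1) = 0)
Pow(Add(Mul(P, Add(-52, N)), -26018), -1) = Pow(Add(Mul(0, Add(-52, 32)), -26018), -1) = Pow(Add(Mul(0, -20), -26018), -1) = Pow(Add(0, -26018), -1) = Pow(-26018, -1) = Rational(-1, 26018)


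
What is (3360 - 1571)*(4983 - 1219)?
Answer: 6733796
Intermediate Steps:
(3360 - 1571)*(4983 - 1219) = 1789*3764 = 6733796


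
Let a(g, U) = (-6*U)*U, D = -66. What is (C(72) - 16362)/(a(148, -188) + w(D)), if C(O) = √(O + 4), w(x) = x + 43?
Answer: 16362/212087 - 2*√19/212087 ≈ 0.077106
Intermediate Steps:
w(x) = 43 + x
a(g, U) = -6*U²
C(O) = √(4 + O)
(C(72) - 16362)/(a(148, -188) + w(D)) = (√(4 + 72) - 16362)/(-6*(-188)² + (43 - 66)) = (√76 - 16362)/(-6*35344 - 23) = (2*√19 - 16362)/(-212064 - 23) = (-16362 + 2*√19)/(-212087) = (-16362 + 2*√19)*(-1/212087) = 16362/212087 - 2*√19/212087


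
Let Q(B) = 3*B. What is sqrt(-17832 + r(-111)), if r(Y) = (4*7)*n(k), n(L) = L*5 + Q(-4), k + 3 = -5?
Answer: 2*I*sqrt(4822) ≈ 138.88*I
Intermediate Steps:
k = -8 (k = -3 - 5 = -8)
n(L) = -12 + 5*L (n(L) = L*5 + 3*(-4) = 5*L - 12 = -12 + 5*L)
r(Y) = -1456 (r(Y) = (4*7)*(-12 + 5*(-8)) = 28*(-12 - 40) = 28*(-52) = -1456)
sqrt(-17832 + r(-111)) = sqrt(-17832 - 1456) = sqrt(-19288) = 2*I*sqrt(4822)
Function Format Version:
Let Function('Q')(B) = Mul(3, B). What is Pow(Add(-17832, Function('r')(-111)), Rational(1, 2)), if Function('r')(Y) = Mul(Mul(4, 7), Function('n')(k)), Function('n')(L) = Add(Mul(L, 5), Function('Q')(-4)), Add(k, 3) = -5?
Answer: Mul(2, I, Pow(4822, Rational(1, 2))) ≈ Mul(138.88, I)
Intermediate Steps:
k = -8 (k = Add(-3, -5) = -8)
Function('n')(L) = Add(-12, Mul(5, L)) (Function('n')(L) = Add(Mul(L, 5), Mul(3, -4)) = Add(Mul(5, L), -12) = Add(-12, Mul(5, L)))
Function('r')(Y) = -1456 (Function('r')(Y) = Mul(Mul(4, 7), Add(-12, Mul(5, -8))) = Mul(28, Add(-12, -40)) = Mul(28, -52) = -1456)
Pow(Add(-17832, Function('r')(-111)), Rational(1, 2)) = Pow(Add(-17832, -1456), Rational(1, 2)) = Pow(-19288, Rational(1, 2)) = Mul(2, I, Pow(4822, Rational(1, 2)))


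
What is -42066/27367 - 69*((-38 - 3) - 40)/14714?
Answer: -466004961/402678038 ≈ -1.1573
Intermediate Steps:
-42066/27367 - 69*((-38 - 3) - 40)/14714 = -42066*1/27367 - 69*(-41 - 40)*(1/14714) = -42066/27367 - 69*(-81)*(1/14714) = -42066/27367 + 5589*(1/14714) = -42066/27367 + 5589/14714 = -466004961/402678038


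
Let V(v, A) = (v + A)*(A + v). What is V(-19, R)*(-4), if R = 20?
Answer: -4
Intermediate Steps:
V(v, A) = (A + v)**2 (V(v, A) = (A + v)*(A + v) = (A + v)**2)
V(-19, R)*(-4) = (20 - 19)**2*(-4) = 1**2*(-4) = 1*(-4) = -4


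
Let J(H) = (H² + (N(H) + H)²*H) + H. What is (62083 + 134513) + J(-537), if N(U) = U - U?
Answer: -154369725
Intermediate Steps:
N(U) = 0
J(H) = H + H² + H³ (J(H) = (H² + (0 + H)²*H) + H = (H² + H²*H) + H = (H² + H³) + H = H + H² + H³)
(62083 + 134513) + J(-537) = (62083 + 134513) - 537*(1 - 537 + (-537)²) = 196596 - 537*(1 - 537 + 288369) = 196596 - 537*287833 = 196596 - 154566321 = -154369725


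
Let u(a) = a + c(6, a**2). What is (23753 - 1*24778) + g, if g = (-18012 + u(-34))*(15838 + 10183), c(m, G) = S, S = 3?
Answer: -469497928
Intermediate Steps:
c(m, G) = 3
u(a) = 3 + a (u(a) = a + 3 = 3 + a)
g = -469496903 (g = (-18012 + (3 - 34))*(15838 + 10183) = (-18012 - 31)*26021 = -18043*26021 = -469496903)
(23753 - 1*24778) + g = (23753 - 1*24778) - 469496903 = (23753 - 24778) - 469496903 = -1025 - 469496903 = -469497928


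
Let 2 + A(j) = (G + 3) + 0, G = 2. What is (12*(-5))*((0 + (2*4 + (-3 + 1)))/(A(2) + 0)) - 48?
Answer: -168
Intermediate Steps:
A(j) = 3 (A(j) = -2 + ((2 + 3) + 0) = -2 + (5 + 0) = -2 + 5 = 3)
(12*(-5))*((0 + (2*4 + (-3 + 1)))/(A(2) + 0)) - 48 = (12*(-5))*((0 + (2*4 + (-3 + 1)))/(3 + 0)) - 48 = -60*(0 + (8 - 2))/3 - 48 = -60*(0 + 6)/3 - 48 = -360/3 - 48 = -60*2 - 48 = -120 - 48 = -168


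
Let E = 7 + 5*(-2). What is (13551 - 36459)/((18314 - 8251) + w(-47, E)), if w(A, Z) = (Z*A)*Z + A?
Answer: -22908/9593 ≈ -2.3880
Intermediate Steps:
E = -3 (E = 7 - 10 = -3)
w(A, Z) = A + A*Z² (w(A, Z) = (A*Z)*Z + A = A*Z² + A = A + A*Z²)
(13551 - 36459)/((18314 - 8251) + w(-47, E)) = (13551 - 36459)/((18314 - 8251) - 47*(1 + (-3)²)) = -22908/(10063 - 47*(1 + 9)) = -22908/(10063 - 47*10) = -22908/(10063 - 470) = -22908/9593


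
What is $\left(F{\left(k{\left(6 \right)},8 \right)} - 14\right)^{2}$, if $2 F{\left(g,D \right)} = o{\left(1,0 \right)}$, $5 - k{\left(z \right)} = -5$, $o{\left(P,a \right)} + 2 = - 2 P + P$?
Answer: $\frac{961}{4} \approx 240.25$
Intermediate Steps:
$o{\left(P,a \right)} = -2 - P$ ($o{\left(P,a \right)} = -2 + \left(- 2 P + P\right) = -2 - P$)
$k{\left(z \right)} = 10$ ($k{\left(z \right)} = 5 - -5 = 5 + 5 = 10$)
$F{\left(g,D \right)} = - \frac{3}{2}$ ($F{\left(g,D \right)} = \frac{-2 - 1}{2} = \frac{1}{2} \left(-3\right) = - \frac{3}{2}$)
$\left(F{\left(k{\left(6 \right)},8 \right)} - 14\right)^{2} = \left(- \frac{3}{2} - 14\right)^{2} = \left(- \frac{31}{2}\right)^{2} = \frac{961}{4}$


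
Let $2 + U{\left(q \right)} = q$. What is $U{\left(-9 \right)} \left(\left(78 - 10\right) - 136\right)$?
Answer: $748$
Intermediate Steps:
$U{\left(q \right)} = -2 + q$
$U{\left(-9 \right)} \left(\left(78 - 10\right) - 136\right) = \left(-2 - 9\right) \left(\left(78 - 10\right) - 136\right) = - 11 \left(\left(78 - 10\right) - 136\right) = - 11 \left(68 - 136\right) = \left(-11\right) \left(-68\right) = 748$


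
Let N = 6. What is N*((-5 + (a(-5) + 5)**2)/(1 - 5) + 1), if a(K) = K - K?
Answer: -24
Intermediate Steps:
a(K) = 0
N*((-5 + (a(-5) + 5)**2)/(1 - 5) + 1) = 6*((-5 + (0 + 5)**2)/(1 - 5) + 1) = 6*((-5 + 5**2)/(-4) + 1) = 6*((-5 + 25)*(-1/4) + 1) = 6*(20*(-1/4) + 1) = 6*(-5 + 1) = 6*(-4) = -24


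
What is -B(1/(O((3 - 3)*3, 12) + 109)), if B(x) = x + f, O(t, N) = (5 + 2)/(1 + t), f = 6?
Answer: -697/116 ≈ -6.0086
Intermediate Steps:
O(t, N) = 7/(1 + t)
B(x) = 6 + x (B(x) = x + 6 = 6 + x)
-B(1/(O((3 - 3)*3, 12) + 109)) = -(6 + 1/(7/(1 + (3 - 3)*3) + 109)) = -(6 + 1/(7/(1 + 0*3) + 109)) = -(6 + 1/(7/(1 + 0) + 109)) = -(6 + 1/(7/1 + 109)) = -(6 + 1/(7*1 + 109)) = -(6 + 1/(7 + 109)) = -(6 + 1/116) = -1*697/116 = -697/116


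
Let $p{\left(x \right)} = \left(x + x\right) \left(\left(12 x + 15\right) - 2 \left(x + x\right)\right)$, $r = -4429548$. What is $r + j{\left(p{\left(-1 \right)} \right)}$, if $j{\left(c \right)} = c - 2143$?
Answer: $-4431705$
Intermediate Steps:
$p{\left(x \right)} = 2 x \left(15 + 8 x\right)$ ($p{\left(x \right)} = 2 x \left(\left(15 + 12 x\right) - 2 \cdot 2 x\right) = 2 x \left(\left(15 + 12 x\right) - 4 x\right) = 2 x \left(15 + 8 x\right)$)
$j{\left(c \right)} = -2143 + c$
$r + j{\left(p{\left(-1 \right)} \right)} = -4429548 - \left(2143 + 2 \left(15 + 8 \left(-1\right)\right)\right) = -4429548 - \left(2143 + 2 \left(15 - 8\right)\right) = -4429548 - \left(2143 + 2 \cdot 7\right) = -4429548 - 2157 = -4431705$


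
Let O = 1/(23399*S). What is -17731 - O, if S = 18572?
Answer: -7705293788669/434566228 ≈ -17731.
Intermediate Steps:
O = 1/434566228 (O = 1/(23399*18572) = (1/23399)*(1/18572) = 1/434566228 ≈ 2.3011e-9)
-17731 - O = -17731 - 1*1/434566228 = -17731 - 1/434566228 = -7705293788669/434566228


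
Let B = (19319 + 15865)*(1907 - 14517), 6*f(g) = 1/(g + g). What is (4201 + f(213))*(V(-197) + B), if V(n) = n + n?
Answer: -2382013727963969/1278 ≈ -1.8639e+12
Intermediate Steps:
V(n) = 2*n
f(g) = 1/(12*g) (f(g) = 1/(6*(g + g)) = 1/(6*((2*g))) = (1/(2*g))/6 = 1/(12*g))
B = -443670240 (B = 35184*(-12610) = -443670240)
(4201 + f(213))*(V(-197) + B) = (4201 + (1/12)/213)*(2*(-197) - 443670240) = (4201 + (1/12)*(1/213))*(-394 - 443670240) = (4201 + 1/2556)*(-443670634) = (10737757/2556)*(-443670634) = -2382013727963969/1278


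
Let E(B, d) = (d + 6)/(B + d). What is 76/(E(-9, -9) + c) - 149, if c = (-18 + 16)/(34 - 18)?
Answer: 1675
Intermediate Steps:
c = -1/8 (c = -2/16 = -2*1/16 = -1/8 ≈ -0.12500)
E(B, d) = (6 + d)/(B + d)
76/(E(-9, -9) + c) - 149 = 76/((6 - 9)/(-9 - 9) - 1/8) - 149 = 76/(-3/(-18) - 1/8) - 149 = 76/(-1/18*(-3) - 1/8) - 149 = 76/(1/6 - 1/8) - 149 = 76/(1/24) - 149 = 76*24 - 149 = 1824 - 149 = 1675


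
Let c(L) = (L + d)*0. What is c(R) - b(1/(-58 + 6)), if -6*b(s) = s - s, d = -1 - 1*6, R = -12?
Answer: 0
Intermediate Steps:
d = -7 (d = -1 - 6 = -7)
c(L) = 0 (c(L) = (L - 7)*0 = (-7 + L)*0 = 0)
b(s) = 0 (b(s) = -(s - s)/6 = -⅙*0 = 0)
c(R) - b(1/(-58 + 6)) = 0 - 1*0 = 0 + 0 = 0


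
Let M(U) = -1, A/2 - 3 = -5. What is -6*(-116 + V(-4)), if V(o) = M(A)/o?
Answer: 1389/2 ≈ 694.50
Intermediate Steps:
A = -4 (A = 6 + 2*(-5) = 6 - 10 = -4)
V(o) = -1/o
-6*(-116 + V(-4)) = -6*(-116 - 1/(-4)) = -6*(-116 - 1*(-¼)) = -6*(-116 + ¼) = -6*(-463/4) = 1389/2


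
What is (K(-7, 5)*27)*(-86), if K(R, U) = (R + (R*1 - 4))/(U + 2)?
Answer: 41796/7 ≈ 5970.9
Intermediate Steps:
K(R, U) = (-4 + 2*R)/(2 + U) (K(R, U) = (R + (R - 4))/(2 + U) = (R + (-4 + R))/(2 + U) = (-4 + 2*R)/(2 + U))
(K(-7, 5)*27)*(-86) = ((2*(-2 - 7)/(2 + 5))*27)*(-86) = ((2*(-9)/7)*27)*(-86) = ((2*(⅐)*(-9))*27)*(-86) = -18/7*27*(-86) = -486/7*(-86) = 41796/7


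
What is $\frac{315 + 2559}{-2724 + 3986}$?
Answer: $\frac{1437}{631} \approx 2.2773$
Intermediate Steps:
$\frac{315 + 2559}{-2724 + 3986} = \frac{2874}{1262} = 2874 \cdot \frac{1}{1262} = \frac{1437}{631}$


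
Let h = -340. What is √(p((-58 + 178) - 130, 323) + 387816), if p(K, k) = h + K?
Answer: √387466 ≈ 622.47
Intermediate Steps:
p(K, k) = -340 + K
√(p((-58 + 178) - 130, 323) + 387816) = √((-340 + ((-58 + 178) - 130)) + 387816) = √((-340 + (120 - 130)) + 387816) = √((-340 - 10) + 387816) = √(-350 + 387816) = √387466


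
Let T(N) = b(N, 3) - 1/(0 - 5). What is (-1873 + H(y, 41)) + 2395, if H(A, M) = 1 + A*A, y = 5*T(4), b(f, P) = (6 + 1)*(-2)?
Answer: 5284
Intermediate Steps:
b(f, P) = -14 (b(f, P) = 7*(-2) = -14)
T(N) = -69/5 (T(N) = -14 - 1/(0 - 5) = -14 - 1/(-5) = -14 - 1*(-⅕) = -14 + ⅕ = -69/5)
y = -69 (y = 5*(-69/5) = -69)
H(A, M) = 1 + A²
(-1873 + H(y, 41)) + 2395 = (-1873 + (1 + (-69)²)) + 2395 = (-1873 + (1 + 4761)) + 2395 = (-1873 + 4762) + 2395 = 2889 + 2395 = 5284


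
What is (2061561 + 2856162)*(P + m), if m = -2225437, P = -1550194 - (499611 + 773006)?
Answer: -24825885299304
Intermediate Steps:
P = -2822811 (P = -1550194 - 1*1272617 = -1550194 - 1272617 = -2822811)
(2061561 + 2856162)*(P + m) = (2061561 + 2856162)*(-2822811 - 2225437) = 4917723*(-5048248) = -24825885299304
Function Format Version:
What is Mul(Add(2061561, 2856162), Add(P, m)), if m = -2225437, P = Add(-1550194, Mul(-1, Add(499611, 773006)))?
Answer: -24825885299304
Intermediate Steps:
P = -2822811 (P = Add(-1550194, Mul(-1, 1272617)) = Add(-1550194, -1272617) = -2822811)
Mul(Add(2061561, 2856162), Add(P, m)) = Mul(Add(2061561, 2856162), Add(-2822811, -2225437)) = Mul(4917723, -5048248) = -24825885299304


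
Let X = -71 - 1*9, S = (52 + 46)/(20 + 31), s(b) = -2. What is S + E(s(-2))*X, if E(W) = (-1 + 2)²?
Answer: -3982/51 ≈ -78.078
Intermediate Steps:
E(W) = 1 (E(W) = 1² = 1)
S = 98/51 ≈ 1.9216
X = -80 (X = -71 - 9 = -80)
S + E(s(-2))*X = 98/51 + 1*(-80) = 98/51 - 80 = -3982/51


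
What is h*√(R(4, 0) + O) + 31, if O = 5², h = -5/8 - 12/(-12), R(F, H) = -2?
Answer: 31 + 3*√23/8 ≈ 32.798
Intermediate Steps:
h = 3/8 (h = -5*⅛ - 12*(-1/12) = -5/8 + 1 = 3/8 ≈ 0.37500)
O = 25
h*√(R(4, 0) + O) + 31 = 3*√(-2 + 25)/8 + 31 = 3*√23/8 + 31 = 31 + 3*√23/8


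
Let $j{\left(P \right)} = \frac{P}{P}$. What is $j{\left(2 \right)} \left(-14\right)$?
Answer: $-14$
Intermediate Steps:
$j{\left(P \right)} = 1$
$j{\left(2 \right)} \left(-14\right) = 1 \left(-14\right) = -14$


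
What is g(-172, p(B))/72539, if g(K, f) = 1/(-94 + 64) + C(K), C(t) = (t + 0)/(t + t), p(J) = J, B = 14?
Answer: 7/1088085 ≈ 6.4333e-6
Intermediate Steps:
C(t) = ½ (C(t) = t/((2*t)) = t*(1/(2*t)) = ½)
g(K, f) = 7/15 (g(K, f) = 1/(-94 + 64) + ½ = 1/(-30) + ½ = -1/30 + ½ = 7/15)
g(-172, p(B))/72539 = (7/15)/72539 = (7/15)*(1/72539) = 7/1088085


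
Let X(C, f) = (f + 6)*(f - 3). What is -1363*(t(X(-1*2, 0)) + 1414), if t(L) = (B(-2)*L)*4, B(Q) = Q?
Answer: -2123554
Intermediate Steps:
X(C, f) = (-3 + f)*(6 + f) (X(C, f) = (6 + f)*(-3 + f) = (-3 + f)*(6 + f))
t(L) = -8*L (t(L) = -2*L*4 = -8*L)
-1363*(t(X(-1*2, 0)) + 1414) = -1363*(-8*(-18 + 0² + 3*0) + 1414) = -1363*(-8*(-18 + 0 + 0) + 1414) = -1363*(-8*(-18) + 1414) = -1363*(144 + 1414) = -1363*1558 = -2123554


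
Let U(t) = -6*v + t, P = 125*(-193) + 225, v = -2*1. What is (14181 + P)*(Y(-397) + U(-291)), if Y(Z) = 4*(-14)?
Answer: 3255865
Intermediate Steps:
v = -2
Y(Z) = -56
P = -23900 (P = -24125 + 225 = -23900)
U(t) = 12 + t (U(t) = -6*(-2) + t = 12 + t)
(14181 + P)*(Y(-397) + U(-291)) = (14181 - 23900)*(-56 + (12 - 291)) = -9719*(-56 - 279) = -9719*(-335) = 3255865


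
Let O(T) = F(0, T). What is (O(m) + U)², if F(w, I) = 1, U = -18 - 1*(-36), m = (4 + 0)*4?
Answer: 361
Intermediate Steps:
m = 16 (m = 4*4 = 16)
U = 18 (U = -18 + 36 = 18)
O(T) = 1
(O(m) + U)² = (1 + 18)² = 19² = 361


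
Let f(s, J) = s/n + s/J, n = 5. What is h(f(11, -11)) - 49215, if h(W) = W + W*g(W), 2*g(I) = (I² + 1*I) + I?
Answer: -6151437/125 ≈ -49212.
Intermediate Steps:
g(I) = I + I²/2 (g(I) = ((I² + 1*I) + I)/2 = ((I² + I) + I)/2 = ((I + I²) + I)/2 = (I² + 2*I)/2 = I + I²/2)
f(s, J) = s/5 + s/J
h(W) = W + W²*(2 + W)/2 (h(W) = W + W*(W*(2 + W)/2) = W + W²*(2 + W)/2)
h(f(11, -11)) - 49215 = ((⅕)*11 + 11/(-11))*(2 + ((⅕)*11 + 11/(-11))*(2 + ((⅕)*11 + 11/(-11))))/2 - 49215 = (11/5 + 11*(-1/11))*(2 + (11/5 + 11*(-1/11))*(2 + (11/5 + 11*(-1/11))))/2 - 49215 = (11/5 - 1)*(2 + (11/5 - 1)*(2 + (11/5 - 1)))/2 - 49215 = (½)*(6/5)*(2 + 6*(2 + 6/5)/5) - 49215 = (½)*(6/5)*(2 + (6/5)*(16/5)) - 49215 = (½)*(6/5)*(2 + 96/25) - 49215 = (½)*(6/5)*(146/25) - 49215 = 438/125 - 49215 = -6151437/125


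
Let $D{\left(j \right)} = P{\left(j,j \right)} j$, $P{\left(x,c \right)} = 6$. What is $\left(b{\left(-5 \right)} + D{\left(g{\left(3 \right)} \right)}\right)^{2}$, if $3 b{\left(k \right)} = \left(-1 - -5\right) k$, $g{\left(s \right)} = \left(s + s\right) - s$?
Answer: $\frac{1156}{9} \approx 128.44$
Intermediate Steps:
$g{\left(s \right)} = s$ ($g{\left(s \right)} = 2 s - s = s$)
$D{\left(j \right)} = 6 j$
$b{\left(k \right)} = \frac{4 k}{3}$ ($b{\left(k \right)} = \frac{\left(-1 - -5\right) k}{3} = \frac{\left(-1 + 5\right) k}{3} = \frac{4 k}{3}$)
$\left(b{\left(-5 \right)} + D{\left(g{\left(3 \right)} \right)}\right)^{2} = \left(\frac{4}{3} \left(-5\right) + 6 \cdot 3\right)^{2} = \left(- \frac{20}{3} + 18\right)^{2} = \left(\frac{34}{3}\right)^{2} = \frac{1156}{9}$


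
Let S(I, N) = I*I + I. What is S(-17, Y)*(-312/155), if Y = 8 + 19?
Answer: -84864/155 ≈ -547.51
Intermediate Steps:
Y = 27
S(I, N) = I + I**2 (S(I, N) = I**2 + I = I + I**2)
S(-17, Y)*(-312/155) = (-17*(1 - 17))*(-312/155) = (-17*(-16))*(-312*1/155) = 272*(-312/155) = -84864/155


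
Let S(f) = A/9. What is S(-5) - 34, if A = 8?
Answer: -298/9 ≈ -33.111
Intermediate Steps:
S(f) = 8/9
S(-5) - 34 = 8/9 - 34 = -298/9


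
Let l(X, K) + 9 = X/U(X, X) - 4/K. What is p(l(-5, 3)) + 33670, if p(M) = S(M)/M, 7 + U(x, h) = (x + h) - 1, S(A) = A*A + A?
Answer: 605897/18 ≈ 33661.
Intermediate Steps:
S(A) = A + A² (S(A) = A² + A = A + A²)
U(x, h) = -8 + h + x (U(x, h) = -7 + ((x + h) - 1) = -7 + ((h + x) - 1) = -7 + (-1 + h + x) = -8 + h + x)
l(X, K) = -9 - 4/K + X/(-8 + 2*X) (l(X, K) = -9 + (X/(-8 + X + X) - 4/K) = -9 + (X/(-8 + 2*X) - 4/K) = -9 + (-4/K + X/(-8 + 2*X)) = -9 - 4/K + X/(-8 + 2*X))
p(M) = 1 + M (p(M) = (M*(1 + M))/M = 1 + M)
p(l(-5, 3)) + 33670 = (1 + (-9 - 4/3 - 5/(-8 + 2*(-5)))) + 33670 = (1 + (-9 - 4*⅓ - 5/(-8 - 10))) + 33670 = (1 + (-9 - 4/3 - 5/(-18))) + 33670 = (1 + (-9 - 4/3 - 5*(-1/18))) + 33670 = (1 + (-9 - 4/3 + 5/18)) + 33670 = (1 - 181/18) + 33670 = -163/18 + 33670 = 605897/18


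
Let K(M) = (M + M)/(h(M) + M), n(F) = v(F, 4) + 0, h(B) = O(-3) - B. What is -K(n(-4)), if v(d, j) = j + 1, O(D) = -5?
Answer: 2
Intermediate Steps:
v(d, j) = 1 + j
h(B) = -5 - B
n(F) = 5 (n(F) = (1 + 4) + 0 = 5 + 0 = 5)
K(M) = -2*M/5 (K(M) = (M + M)/((-5 - M) + M) = (2*M)/(-5) = (2*M)*(-⅕) = -2*M/5)
-K(n(-4)) = -(-2)*5/5 = -1*(-2) = 2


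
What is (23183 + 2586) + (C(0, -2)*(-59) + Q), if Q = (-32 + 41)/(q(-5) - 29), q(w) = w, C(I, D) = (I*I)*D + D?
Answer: 880149/34 ≈ 25887.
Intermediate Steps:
C(I, D) = D + D*I**2 (C(I, D) = I**2*D + D = D*I**2 + D = D + D*I**2)
Q = -9/34 (Q = (-32 + 41)/(-5 - 29) = 9/(-34) = 9*(-1/34) = -9/34 ≈ -0.26471)
(23183 + 2586) + (C(0, -2)*(-59) + Q) = (23183 + 2586) + (-2*(1 + 0**2)*(-59) - 9/34) = 25769 + (-2*(1 + 0)*(-59) - 9/34) = 25769 + (-2*1*(-59) - 9/34) = 25769 + (-2*(-59) - 9/34) = 25769 + (118 - 9/34) = 25769 + 4003/34 = 880149/34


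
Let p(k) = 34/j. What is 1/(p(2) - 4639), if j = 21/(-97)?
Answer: -21/100717 ≈ -0.00020850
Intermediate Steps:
j = -21/97 (j = 21*(-1/97) = -21/97 ≈ -0.21649)
p(k) = -3298/21 (p(k) = 34/(-21/97) = 34*(-97/21) = -3298/21)
1/(p(2) - 4639) = 1/(-3298/21 - 4639) = 1/(-100717/21) = -21/100717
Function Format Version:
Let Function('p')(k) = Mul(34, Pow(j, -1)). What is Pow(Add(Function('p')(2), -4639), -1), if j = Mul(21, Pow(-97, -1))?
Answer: Rational(-21, 100717) ≈ -0.00020850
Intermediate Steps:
j = Rational(-21, 97) (j = Mul(21, Rational(-1, 97)) = Rational(-21, 97) ≈ -0.21649)
Function('p')(k) = Rational(-3298, 21) (Function('p')(k) = Mul(34, Pow(Rational(-21, 97), -1)) = Mul(34, Rational(-97, 21)) = Rational(-3298, 21))
Pow(Add(Function('p')(2), -4639), -1) = Pow(Add(Rational(-3298, 21), -4639), -1) = Pow(Rational(-100717, 21), -1) = Rational(-21, 100717)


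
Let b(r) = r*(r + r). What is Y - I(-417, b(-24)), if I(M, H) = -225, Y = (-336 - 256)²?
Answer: 350689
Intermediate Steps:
b(r) = 2*r² (b(r) = r*(2*r) = 2*r²)
Y = 350464 (Y = (-592)² = 350464)
Y - I(-417, b(-24)) = 350464 - 1*(-225) = 350464 + 225 = 350689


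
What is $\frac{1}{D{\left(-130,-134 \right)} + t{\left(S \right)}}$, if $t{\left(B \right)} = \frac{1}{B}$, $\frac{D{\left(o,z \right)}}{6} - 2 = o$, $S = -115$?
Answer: $- \frac{115}{88321} \approx -0.0013021$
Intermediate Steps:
$D{\left(o,z \right)} = 12 + 6 o$
$\frac{1}{D{\left(-130,-134 \right)} + t{\left(S \right)}} = \frac{1}{\left(12 + 6 \left(-130\right)\right) + \frac{1}{-115}} = \frac{1}{\left(12 - 780\right) - \frac{1}{115}} = \frac{1}{-768 - \frac{1}{115}} = \frac{1}{- \frac{88321}{115}} = - \frac{115}{88321}$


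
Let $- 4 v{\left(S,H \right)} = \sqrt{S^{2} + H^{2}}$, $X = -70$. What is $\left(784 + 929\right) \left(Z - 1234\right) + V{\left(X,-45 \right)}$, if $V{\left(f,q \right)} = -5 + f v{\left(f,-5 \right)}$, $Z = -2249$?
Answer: $-5966384 + \frac{175 \sqrt{197}}{2} \approx -5.9652 \cdot 10^{6}$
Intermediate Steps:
$v{\left(S,H \right)} = - \frac{\sqrt{H^{2} + S^{2}}}{4}$ ($v{\left(S,H \right)} = - \frac{\sqrt{S^{2} + H^{2}}}{4} = - \frac{\sqrt{H^{2} + S^{2}}}{4}$)
$V{\left(f,q \right)} = -5 - \frac{f \sqrt{25 + f^{2}}}{4}$ ($V{\left(f,q \right)} = -5 + f \left(- \frac{\sqrt{\left(-5\right)^{2} + f^{2}}}{4}\right) = -5 + f \left(- \frac{\sqrt{25 + f^{2}}}{4}\right) = -5 - \frac{f \sqrt{25 + f^{2}}}{4}$)
$\left(784 + 929\right) \left(Z - 1234\right) + V{\left(X,-45 \right)} = \left(784 + 929\right) \left(-2249 - 1234\right) - \left(5 - \frac{35 \sqrt{25 + \left(-70\right)^{2}}}{2}\right) = 1713 \left(-3483\right) - \left(5 - \frac{35 \sqrt{25 + 4900}}{2}\right) = -5966379 - \left(5 - \frac{35 \sqrt{4925}}{2}\right) = -5966379 - \left(5 - \frac{35 \cdot 5 \sqrt{197}}{2}\right) = -5966379 - \left(5 - \frac{175 \sqrt{197}}{2}\right) = -5966384 + \frac{175 \sqrt{197}}{2}$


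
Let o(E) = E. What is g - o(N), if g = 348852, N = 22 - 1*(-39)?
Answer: 348791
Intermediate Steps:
N = 61 (N = 22 + 39 = 61)
g - o(N) = 348852 - 1*61 = 348852 - 61 = 348791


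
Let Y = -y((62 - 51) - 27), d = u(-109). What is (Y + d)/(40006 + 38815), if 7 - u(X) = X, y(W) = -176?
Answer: 292/78821 ≈ 0.0037046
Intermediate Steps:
u(X) = 7 - X
d = 116 (d = 7 - 1*(-109) = 7 + 109 = 116)
Y = 176 (Y = -1*(-176) = 176)
(Y + d)/(40006 + 38815) = (176 + 116)/(40006 + 38815) = 292/78821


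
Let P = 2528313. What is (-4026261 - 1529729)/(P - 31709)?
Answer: -252545/113482 ≈ -2.2254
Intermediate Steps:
(-4026261 - 1529729)/(P - 31709) = (-4026261 - 1529729)/(2528313 - 31709) = -5555990/2496604 = -5555990*1/2496604 = -252545/113482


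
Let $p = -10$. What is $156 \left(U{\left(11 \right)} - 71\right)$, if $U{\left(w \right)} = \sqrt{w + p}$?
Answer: $-10920$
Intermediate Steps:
$U{\left(w \right)} = \sqrt{-10 + w}$ ($U{\left(w \right)} = \sqrt{w - 10} = \sqrt{-10 + w}$)
$156 \left(U{\left(11 \right)} - 71\right) = 156 \left(\sqrt{-10 + 11} - 71\right) = 156 \left(\sqrt{1} - 71\right) = 156 \left(1 - 71\right) = 156 \left(-70\right) = -10920$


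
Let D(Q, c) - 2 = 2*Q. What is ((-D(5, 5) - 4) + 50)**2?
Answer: 1156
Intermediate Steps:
D(Q, c) = 2 + 2*Q
((-D(5, 5) - 4) + 50)**2 = ((-(2 + 2*5) - 4) + 50)**2 = ((-(2 + 10) - 4) + 50)**2 = ((-1*12 - 4) + 50)**2 = ((-12 - 4) + 50)**2 = (-16 + 50)**2 = 34**2 = 1156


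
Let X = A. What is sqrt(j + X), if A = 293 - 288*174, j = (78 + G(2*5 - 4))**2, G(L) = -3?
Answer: I*sqrt(44194) ≈ 210.22*I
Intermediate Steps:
j = 5625 (j = (78 - 3)**2 = 75**2 = 5625)
A = -49819 (A = 293 - 50112 = -49819)
X = -49819
sqrt(j + X) = sqrt(5625 - 49819) = sqrt(-44194) = I*sqrt(44194)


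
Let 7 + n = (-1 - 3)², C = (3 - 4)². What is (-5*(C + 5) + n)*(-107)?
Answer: 2247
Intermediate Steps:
C = 1 (C = (-1)² = 1)
n = 9 (n = -7 + (-1 - 3)² = -7 + (-4)² = -7 + 16 = 9)
(-5*(C + 5) + n)*(-107) = (-5*(1 + 5) + 9)*(-107) = (-5*6 + 9)*(-107) = (-30 + 9)*(-107) = -21*(-107) = 2247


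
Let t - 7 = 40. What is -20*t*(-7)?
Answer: 6580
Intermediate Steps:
t = 47 (t = 7 + 40 = 47)
-20*t*(-7) = -20*47*(-7) = -940*(-7) = 6580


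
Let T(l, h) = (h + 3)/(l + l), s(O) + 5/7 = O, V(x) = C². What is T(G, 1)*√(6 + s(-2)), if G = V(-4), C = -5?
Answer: 2*√161/175 ≈ 0.14501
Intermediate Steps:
V(x) = 25 (V(x) = (-5)² = 25)
s(O) = -5/7 + O
G = 25
T(l, h) = (3 + h)/(2*l) (T(l, h) = (3 + h)/((2*l)) = (3 + h)*(1/(2*l)) = (3 + h)/(2*l))
T(G, 1)*√(6 + s(-2)) = ((½)*(3 + 1)/25)*√(6 + (-5/7 - 2)) = ((½)*(1/25)*4)*√(6 - 19/7) = 2*√(23/7)/25 = 2*(√161/7)/25 = 2*√161/175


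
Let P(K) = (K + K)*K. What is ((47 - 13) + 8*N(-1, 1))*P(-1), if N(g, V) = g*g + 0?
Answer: 84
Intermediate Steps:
N(g, V) = g**2 (N(g, V) = g**2 + 0 = g**2)
P(K) = 2*K**2 (P(K) = (2*K)*K = 2*K**2)
((47 - 13) + 8*N(-1, 1))*P(-1) = ((47 - 13) + 8*(-1)**2)*(2*(-1)**2) = (34 + 8*1)*(2*1) = (34 + 8)*2 = 42*2 = 84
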